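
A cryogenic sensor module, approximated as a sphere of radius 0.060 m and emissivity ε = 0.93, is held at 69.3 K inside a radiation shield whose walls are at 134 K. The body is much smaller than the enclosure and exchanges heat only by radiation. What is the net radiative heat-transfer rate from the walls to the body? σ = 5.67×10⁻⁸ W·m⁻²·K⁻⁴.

P_net ≈ 0.714 W

For a small grey body in a large enclosure: P_net = εσA(T_body⁴ − T_wall⁴).
A = 4πr² = 0.04524 m²; T_body⁴ − T_wall⁴ = 2.306×10⁷ − 3.224×10⁸ = -2.994×10⁸ K⁴.
|P_net| = 0.93·5.67×10⁻⁸·0.04524·2.994×10⁸.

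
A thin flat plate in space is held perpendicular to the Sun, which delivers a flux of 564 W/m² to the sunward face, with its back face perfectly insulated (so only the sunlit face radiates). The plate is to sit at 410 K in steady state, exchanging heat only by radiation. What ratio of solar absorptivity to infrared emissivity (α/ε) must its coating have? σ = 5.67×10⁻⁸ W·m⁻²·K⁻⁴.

Balance: αS·A = εσ·1A·T⁴ ⇒ α/ε = σT⁴/S.
α/ε = 5.67×10⁻⁸·(410)⁴/564 = 5.67×10⁻⁸·2.826×10¹⁰/564.

α/ε ≈ 2.84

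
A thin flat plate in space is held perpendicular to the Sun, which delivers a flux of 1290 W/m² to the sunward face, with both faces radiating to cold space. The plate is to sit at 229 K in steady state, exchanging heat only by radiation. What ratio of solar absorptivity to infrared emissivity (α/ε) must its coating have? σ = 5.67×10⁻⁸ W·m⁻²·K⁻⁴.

α/ε ≈ 0.242

Balance: αS·A = εσ·2A·T⁴ ⇒ α/ε = 2σT⁴/S.
α/ε = 2·5.67×10⁻⁸·(229)⁴/1290 = 2·5.67×10⁻⁸·2.750×10⁹/1290.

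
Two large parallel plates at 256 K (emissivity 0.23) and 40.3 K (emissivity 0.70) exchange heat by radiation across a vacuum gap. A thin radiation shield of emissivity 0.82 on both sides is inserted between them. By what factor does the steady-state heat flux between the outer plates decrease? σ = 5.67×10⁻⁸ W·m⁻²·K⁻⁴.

Without shield: q₀ = σΔ(T⁴)/(1/ε₁+1/ε₂−1) with denominator 4.776.
With shield the two gaps are in series; the resistances add: (1/ε₁+1/ε_s−1)+(1/ε_s+1/ε₂−1) = 4.567+1.648 = 6.215.
Heat-flux ratio q₀/q = 6.215/4.776.

factor ≈ 1.30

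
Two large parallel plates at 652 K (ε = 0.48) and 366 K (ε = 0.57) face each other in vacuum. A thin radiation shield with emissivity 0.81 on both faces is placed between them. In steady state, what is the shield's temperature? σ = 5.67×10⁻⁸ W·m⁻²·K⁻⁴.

T_s ≈ 552 K

In steady state the net flux on the hot side equals that on the cold side.
σ(T₁⁴−T_s⁴)/D₁ = σ(T_s⁴−T₂⁴)/D₂, with D₁ = 1/ε₁+1/ε_s−1 = 2.318, D₂ = 1/ε_s+1/ε₂−1 = 1.989.
Solve for T_s⁴: T_s⁴ = (D₂·T₁⁴ + D₁·T₂⁴)/(D₁+D₂) = 9.311×10¹⁰ K⁴.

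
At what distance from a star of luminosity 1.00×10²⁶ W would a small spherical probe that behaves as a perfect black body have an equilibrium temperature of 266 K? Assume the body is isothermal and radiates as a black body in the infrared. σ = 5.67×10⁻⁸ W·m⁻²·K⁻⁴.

For an isothermal black-emitting sphere, (1−a)S·πr² = σ·4πr²·T⁴ ⇒ S = 4σT⁴/(1−a).
S = 4·5.67×10⁻⁸·(266)⁴/1.00 = 1135 W/m².
Flux falls as S = L/(4πd²), so d = √(L/(4πS)) = √(1.00×10²⁶/(4π·1135)).

d ≈ 8.37×10¹⁰ m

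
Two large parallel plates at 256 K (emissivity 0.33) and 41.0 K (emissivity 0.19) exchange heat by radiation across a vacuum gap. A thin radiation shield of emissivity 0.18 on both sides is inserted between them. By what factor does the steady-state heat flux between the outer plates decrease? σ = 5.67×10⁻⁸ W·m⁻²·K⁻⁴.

factor ≈ 2.39

Without shield: q₀ = σΔ(T⁴)/(1/ε₁+1/ε₂−1) with denominator 7.293.
With shield the two gaps are in series; the resistances add: (1/ε₁+1/ε_s−1)+(1/ε_s+1/ε₂−1) = 7.586+9.819 = 17.40.
Heat-flux ratio q₀/q = 17.40/7.293.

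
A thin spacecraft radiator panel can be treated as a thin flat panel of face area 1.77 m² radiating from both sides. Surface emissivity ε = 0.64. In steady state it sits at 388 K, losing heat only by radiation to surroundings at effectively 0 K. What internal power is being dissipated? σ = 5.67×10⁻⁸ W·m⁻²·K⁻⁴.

P ≈ 2910 W

Steady state: P = εσA T⁴.
A = 2·1.77 = 3.540 m²; T⁴ = (388)⁴ = 2.266×10¹⁰ K⁴.
P = 0.64 × 5.67×10⁻⁸ × 3.540 × 2.266×10¹⁰.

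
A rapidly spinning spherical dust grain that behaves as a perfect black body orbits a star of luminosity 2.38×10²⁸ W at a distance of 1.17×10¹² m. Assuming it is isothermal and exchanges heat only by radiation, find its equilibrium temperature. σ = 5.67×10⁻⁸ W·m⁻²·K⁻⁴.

T ≈ 279 K

First find the stellar flux at distance d: S = L/(4πd²) = 2.38×10²⁸/(4π·(1.17×10¹²)²) = 1384 W/m².
For an isothermal sphere, absorbed (1−a)S·πr² = emitted σ·4πr²·T⁴, so T⁴ = (1−a)S/(4σ).
T⁴ = 1.00·1384/(4·5.67×10⁻⁸) = 6.100×10⁹ K⁴.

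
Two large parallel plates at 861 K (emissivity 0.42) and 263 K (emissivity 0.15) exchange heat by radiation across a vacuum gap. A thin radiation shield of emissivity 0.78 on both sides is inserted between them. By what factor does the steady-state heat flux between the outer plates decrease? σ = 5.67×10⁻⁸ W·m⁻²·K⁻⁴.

Without shield: q₀ = σΔ(T⁴)/(1/ε₁+1/ε₂−1) with denominator 8.048.
With shield the two gaps are in series; the resistances add: (1/ε₁+1/ε_s−1)+(1/ε_s+1/ε₂−1) = 2.663+6.949 = 9.612.
Heat-flux ratio q₀/q = 9.612/8.048.

factor ≈ 1.19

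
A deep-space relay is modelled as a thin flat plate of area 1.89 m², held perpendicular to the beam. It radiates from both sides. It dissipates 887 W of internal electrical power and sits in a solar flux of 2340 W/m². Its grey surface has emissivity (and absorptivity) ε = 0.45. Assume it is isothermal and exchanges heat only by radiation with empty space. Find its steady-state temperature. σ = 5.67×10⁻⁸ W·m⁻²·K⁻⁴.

T ≈ 416 K

At steady state, absorbed solar power + internal power = radiated power.
Absorbed: α·S·A_cross = 0.45·2340·1.890 = 1990 W (cross-section A).
Total input = 1990 + 887 = 2877 W.
Radiated: εσ·A_surf·T⁴ with A_surf = 2A = 3.780 m².
T⁴ = 2877/(0.45·5.67×10⁻⁸·3.780) = 2.983×10¹⁰ K⁴.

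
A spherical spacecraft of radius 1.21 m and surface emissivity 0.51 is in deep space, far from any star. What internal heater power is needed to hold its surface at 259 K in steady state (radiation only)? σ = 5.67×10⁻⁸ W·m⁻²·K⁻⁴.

P ≈ 2390 W

P = εσ·4πr²·T⁴.
4πr² = 18.40 m²; T⁴ = 4.500×10⁹ K⁴.
P = 0.51·5.67×10⁻⁸·18.40·4.500×10⁹.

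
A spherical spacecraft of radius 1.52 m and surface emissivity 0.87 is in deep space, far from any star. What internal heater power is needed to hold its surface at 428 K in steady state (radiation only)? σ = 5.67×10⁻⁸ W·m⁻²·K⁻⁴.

P ≈ 48100 W

P = εσ·4πr²·T⁴.
4πr² = 29.03 m²; T⁴ = 3.356×10¹⁰ K⁴.
P = 0.87·5.67×10⁻⁸·29.03·3.356×10¹⁰.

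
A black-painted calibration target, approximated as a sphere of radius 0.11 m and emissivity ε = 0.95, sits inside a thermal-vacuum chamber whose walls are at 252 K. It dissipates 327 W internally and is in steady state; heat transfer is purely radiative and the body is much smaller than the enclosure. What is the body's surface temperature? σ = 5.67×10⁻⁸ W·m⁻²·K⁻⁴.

T ≈ 458 K

For a small grey body in a large enclosure, net radiated power = εσA(T⁴ − T_w⁴).
Steady state: P = εσA(T⁴ − T_w⁴) with A = 4πr² = 0.1521 m².
T⁴ = P/(εσA) + T_w⁴ = 327/(0.95·5.67×10⁻⁸·0.1521) + (252)⁴
    = 3.993×10¹⁰ + 4.033×10⁹ = 4.396×10¹⁰ K⁴.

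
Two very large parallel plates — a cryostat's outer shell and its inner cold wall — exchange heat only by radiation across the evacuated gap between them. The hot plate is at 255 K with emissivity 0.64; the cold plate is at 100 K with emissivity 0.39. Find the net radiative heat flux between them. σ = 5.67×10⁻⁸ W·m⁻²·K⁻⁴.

q ≈ 74.9 W/m²

For two infinite grey parallel plates, q = σ(T₁⁴ − T₂⁴)/(1/ε₁ + 1/ε₂ − 1).
T₁⁴ − T₂⁴ = 4.228×10⁹ − 1.000×10⁸ = 4.128×10⁹ K⁴.
1/ε₁ + 1/ε₂ − 1 = 1.562 + 2.564 − 1 = 3.127.
q = 5.67×10⁻⁸ × 4.128×10⁹ / 3.127.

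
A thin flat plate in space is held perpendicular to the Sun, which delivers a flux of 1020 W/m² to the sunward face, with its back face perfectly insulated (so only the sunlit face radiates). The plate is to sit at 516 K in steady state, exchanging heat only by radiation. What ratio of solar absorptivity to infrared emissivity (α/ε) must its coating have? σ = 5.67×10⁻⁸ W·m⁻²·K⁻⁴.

α/ε ≈ 3.94

Balance: αS·A = εσ·1A·T⁴ ⇒ α/ε = σT⁴/S.
α/ε = 5.67×10⁻⁸·(516)⁴/1020 = 5.67×10⁻⁸·7.089×10¹⁰/1020.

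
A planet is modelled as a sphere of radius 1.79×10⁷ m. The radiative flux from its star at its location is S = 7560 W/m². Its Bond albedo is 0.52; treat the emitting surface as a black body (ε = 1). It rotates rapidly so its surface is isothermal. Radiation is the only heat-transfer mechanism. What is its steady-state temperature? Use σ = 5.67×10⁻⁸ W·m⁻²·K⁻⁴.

T ≈ 356 K

At equilibrium, absorbed power = emitted power.
Absorbing cross-section = πr² = 1.007×10¹⁵ m²; emitting surface = 4πr² = 4.026×10¹⁵ m² (ratio 4).
(1−a)S·A_cross = εσ·A_surf·T⁴  ⇒  T⁴ = (1−a)S/(4σ).
T⁴ = 0.480·7560/(4·5.67×10⁻⁸) = 1.600×10¹⁰ K⁴.
T = (1.600×10¹⁰)^(1/4).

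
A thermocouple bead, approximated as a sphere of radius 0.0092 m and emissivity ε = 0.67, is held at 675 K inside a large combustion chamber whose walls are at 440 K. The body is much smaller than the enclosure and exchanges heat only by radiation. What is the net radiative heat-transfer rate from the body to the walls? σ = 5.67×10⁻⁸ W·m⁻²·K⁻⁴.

For a small grey body in a large enclosure: P_net = εσA(T_body⁴ − T_wall⁴).
A = 4πr² = 0.001064 m²; T_body⁴ − T_wall⁴ = 2.076×10¹¹ − 3.748×10¹⁰ = 1.701×10¹¹ K⁴.
|P_net| = 0.67·5.67×10⁻⁸·0.001064·1.701×10¹¹.

P_net ≈ 6.87 W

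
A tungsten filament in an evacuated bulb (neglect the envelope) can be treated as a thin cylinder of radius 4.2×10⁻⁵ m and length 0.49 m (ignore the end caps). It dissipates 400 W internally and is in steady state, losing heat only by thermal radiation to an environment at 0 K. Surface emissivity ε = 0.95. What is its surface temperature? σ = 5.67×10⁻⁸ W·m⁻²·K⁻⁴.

T ≈ 2750 K

Steady state: internal power = radiated power, P = εσA T⁴.
Radiating area A = 2πrL = 1.293×10⁻⁴ m².
T⁴ = P/(εσA) = 400/(0.95·5.67×10⁻⁸·1.293×10⁻⁴) = 5.743×10¹³ K⁴.
T = (5.743×10¹³)^(1/4).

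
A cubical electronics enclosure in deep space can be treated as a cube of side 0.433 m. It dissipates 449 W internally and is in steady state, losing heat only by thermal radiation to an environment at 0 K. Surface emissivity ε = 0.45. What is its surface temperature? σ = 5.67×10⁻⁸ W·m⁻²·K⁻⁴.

T ≈ 354 K

Steady state: internal power = radiated power, P = εσA T⁴.
Radiating area A = 6L² = 1.125 m².
T⁴ = P/(εσA) = 449/(0.45·5.67×10⁻⁸·1.125) = 1.564×10¹⁰ K⁴.
T = (1.564×10¹⁰)^(1/4).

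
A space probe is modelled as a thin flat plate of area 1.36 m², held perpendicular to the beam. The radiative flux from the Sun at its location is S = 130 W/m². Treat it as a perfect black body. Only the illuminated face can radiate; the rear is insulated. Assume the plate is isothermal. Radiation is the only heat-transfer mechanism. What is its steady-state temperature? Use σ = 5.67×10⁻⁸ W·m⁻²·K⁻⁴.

At equilibrium, absorbed power = emitted power.
Absorbing cross-section = A = 1.360 m²; emitting surface = A = 1.360 m² (ratio 1).
S·A_cross = εσ·A_surf·T⁴  ⇒  T⁴ = S/(1σ).
T⁴ = 1.00·130/(1·5.67×10⁻⁸) = 2.293×10⁹ K⁴.
T = (2.293×10⁹)^(1/4).

T ≈ 219 K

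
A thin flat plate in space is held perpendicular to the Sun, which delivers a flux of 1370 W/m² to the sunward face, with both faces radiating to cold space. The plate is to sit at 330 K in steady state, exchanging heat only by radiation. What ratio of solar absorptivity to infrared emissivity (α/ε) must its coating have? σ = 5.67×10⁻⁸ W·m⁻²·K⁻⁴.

Balance: αS·A = εσ·2A·T⁴ ⇒ α/ε = 2σT⁴/S.
α/ε = 2·5.67×10⁻⁸·(330)⁴/1370 = 2·5.67×10⁻⁸·1.186×10¹⁰/1370.

α/ε ≈ 0.982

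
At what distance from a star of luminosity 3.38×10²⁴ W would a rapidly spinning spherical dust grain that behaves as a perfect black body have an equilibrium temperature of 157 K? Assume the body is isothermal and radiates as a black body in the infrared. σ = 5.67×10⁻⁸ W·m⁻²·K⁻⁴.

d ≈ 4.42×10¹⁰ m

For an isothermal black-emitting sphere, (1−a)S·πr² = σ·4πr²·T⁴ ⇒ S = 4σT⁴/(1−a).
S = 4·5.67×10⁻⁸·(157)⁴/1.00 = 137.8 W/m².
Flux falls as S = L/(4πd²), so d = √(L/(4πS)) = √(3.38×10²⁴/(4π·137.8)).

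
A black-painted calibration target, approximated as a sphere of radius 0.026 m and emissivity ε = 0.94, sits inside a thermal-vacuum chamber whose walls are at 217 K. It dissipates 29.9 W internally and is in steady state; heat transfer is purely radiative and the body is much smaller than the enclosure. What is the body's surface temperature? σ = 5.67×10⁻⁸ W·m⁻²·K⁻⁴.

T ≈ 511 K

For a small grey body in a large enclosure, net radiated power = εσA(T⁴ − T_w⁴).
Steady state: P = εσA(T⁴ − T_w⁴) with A = 4πr² = 0.008495 m².
T⁴ = P/(εσA) + T_w⁴ = 29.9/(0.94·5.67×10⁻⁸·0.008495) + (217)⁴
    = 6.604×10¹⁰ + 2.217×10⁹ = 6.826×10¹⁰ K⁴.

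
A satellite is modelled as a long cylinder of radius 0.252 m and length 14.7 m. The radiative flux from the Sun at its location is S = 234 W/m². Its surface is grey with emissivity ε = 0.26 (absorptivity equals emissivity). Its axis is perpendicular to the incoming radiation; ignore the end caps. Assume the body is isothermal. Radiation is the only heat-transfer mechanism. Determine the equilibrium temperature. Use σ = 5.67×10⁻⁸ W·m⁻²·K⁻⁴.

T ≈ 190 K

At equilibrium, absorbed power = emitted power.
Absorbing cross-section = 2rL = 7.409 m²; emitting surface = 2πrL = 23.28 m² (ratio π).
εS·A_cross = εσ·A_surf·T⁴  ⇒  T⁴ = S/(πσ)   (ε cancels).
T⁴ = 234/(π·5.67×10⁻⁸) = 1.314×10⁹ K⁴.
T = (1.314×10⁹)^(1/4).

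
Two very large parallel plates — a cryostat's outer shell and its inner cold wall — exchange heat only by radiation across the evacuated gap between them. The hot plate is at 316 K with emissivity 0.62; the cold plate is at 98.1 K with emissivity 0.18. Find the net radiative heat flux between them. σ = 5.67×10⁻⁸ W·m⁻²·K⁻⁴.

For two infinite grey parallel plates, q = σ(T₁⁴ − T₂⁴)/(1/ε₁ + 1/ε₂ − 1).
T₁⁴ − T₂⁴ = 9.971×10⁹ − 9.261×10⁷ = 9.879×10⁹ K⁴.
1/ε₁ + 1/ε₂ − 1 = 1.613 + 5.556 − 1 = 6.168.
q = 5.67×10⁻⁸ × 9.879×10⁹ / 6.168.

q ≈ 90.8 W/m²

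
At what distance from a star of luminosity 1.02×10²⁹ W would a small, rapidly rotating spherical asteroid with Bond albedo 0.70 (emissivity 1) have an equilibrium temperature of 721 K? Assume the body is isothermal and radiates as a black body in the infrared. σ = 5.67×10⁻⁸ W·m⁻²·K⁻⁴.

For an isothermal black-emitting sphere, (1−a)S·πr² = σ·4πr²·T⁴ ⇒ S = 4σT⁴/(1−a).
S = 4·5.67×10⁻⁸·(721)⁴/0.300 = 2.043×10⁵ W/m².
Flux falls as S = L/(4πd²), so d = √(L/(4πS)) = √(1.02×10²⁹/(4π·2.043×10⁵)).

d ≈ 1.99×10¹¹ m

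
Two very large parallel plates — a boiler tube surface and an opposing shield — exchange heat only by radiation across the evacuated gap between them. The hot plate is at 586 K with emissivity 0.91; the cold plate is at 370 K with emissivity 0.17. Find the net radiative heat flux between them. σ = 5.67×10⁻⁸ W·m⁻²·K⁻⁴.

For two infinite grey parallel plates, q = σ(T₁⁴ − T₂⁴)/(1/ε₁ + 1/ε₂ − 1).
T₁⁴ − T₂⁴ = 1.179×10¹¹ − 1.874×10¹⁰ = 9.918×10¹⁰ K⁴.
1/ε₁ + 1/ε₂ − 1 = 1.099 + 5.882 − 1 = 5.981.
q = 5.67×10⁻⁸ × 9.918×10¹⁰ / 5.981.

q ≈ 940 W/m²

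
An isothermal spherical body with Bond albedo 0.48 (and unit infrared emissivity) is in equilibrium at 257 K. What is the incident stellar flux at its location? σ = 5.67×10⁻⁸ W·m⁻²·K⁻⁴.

S ≈ 1900 W/m²

(1−a)S·πr² = σ·4πr²·T⁴ ⇒ S = 4σT⁴/(1−a).
S = 4·5.67×10⁻⁸·4.362×10⁹/0.520.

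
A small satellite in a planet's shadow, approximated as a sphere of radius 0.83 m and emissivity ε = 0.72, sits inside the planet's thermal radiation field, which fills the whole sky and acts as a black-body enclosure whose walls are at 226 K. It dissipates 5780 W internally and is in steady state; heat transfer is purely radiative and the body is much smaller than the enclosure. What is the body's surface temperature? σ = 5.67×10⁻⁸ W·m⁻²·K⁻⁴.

For a small grey body in a large enclosure, net radiated power = εσA(T⁴ − T_w⁴).
Steady state: P = εσA(T⁴ − T_w⁴) with A = 4πr² = 8.657 m².
T⁴ = P/(εσA) + T_w⁴ = 5780/(0.72·5.67×10⁻⁸·8.657) + (226)⁴
    = 1.635×10¹⁰ + 2.609×10⁹ = 1.896×10¹⁰ K⁴.

T ≈ 371 K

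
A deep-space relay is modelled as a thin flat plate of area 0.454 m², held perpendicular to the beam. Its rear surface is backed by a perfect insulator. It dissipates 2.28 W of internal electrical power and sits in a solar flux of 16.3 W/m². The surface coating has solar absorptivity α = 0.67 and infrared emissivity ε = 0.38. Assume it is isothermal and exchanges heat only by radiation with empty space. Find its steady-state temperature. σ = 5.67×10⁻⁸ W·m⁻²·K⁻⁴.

T ≈ 165 K

At steady state, absorbed solar power + internal power = radiated power.
Absorbed: α·S·A_cross = 0.67·16.3·0.4540 = 4.958 W (cross-section A).
Total input = 4.958 + 2.28 = 7.238 W.
Radiated: εσ·A_surf·T⁴ with A_surf = A = 0.4540 m².
T⁴ = 7.238/(0.38·5.67×10⁻⁸·0.4540) = 7.400×10⁸ K⁴.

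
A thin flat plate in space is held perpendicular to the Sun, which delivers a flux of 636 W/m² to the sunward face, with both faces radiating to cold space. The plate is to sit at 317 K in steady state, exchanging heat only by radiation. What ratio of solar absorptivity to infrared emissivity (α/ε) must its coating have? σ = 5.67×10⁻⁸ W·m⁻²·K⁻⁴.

Balance: αS·A = εσ·2A·T⁴ ⇒ α/ε = 2σT⁴/S.
α/ε = 2·5.67×10⁻⁸·(317)⁴/636 = 2·5.67×10⁻⁸·1.010×10¹⁰/636.

α/ε ≈ 1.80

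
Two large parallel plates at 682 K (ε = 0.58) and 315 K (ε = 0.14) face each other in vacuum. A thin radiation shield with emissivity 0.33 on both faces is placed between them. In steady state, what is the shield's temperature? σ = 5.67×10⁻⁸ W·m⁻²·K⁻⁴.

T_s ≈ 629 K

In steady state the net flux on the hot side equals that on the cold side.
σ(T₁⁴−T_s⁴)/D₁ = σ(T_s⁴−T₂⁴)/D₂, with D₁ = 1/ε₁+1/ε_s−1 = 3.754, D₂ = 1/ε_s+1/ε₂−1 = 9.173.
Solve for T_s⁴: T_s⁴ = (D₂·T₁⁴ + D₁·T₂⁴)/(D₁+D₂) = 1.564×10¹¹ K⁴.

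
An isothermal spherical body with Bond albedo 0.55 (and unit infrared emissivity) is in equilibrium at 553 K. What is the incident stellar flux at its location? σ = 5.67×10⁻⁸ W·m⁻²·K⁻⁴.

(1−a)S·πr² = σ·4πr²·T⁴ ⇒ S = 4σT⁴/(1−a).
S = 4·5.67×10⁻⁸·9.352×10¹⁰/0.450.

S ≈ 47100 W/m²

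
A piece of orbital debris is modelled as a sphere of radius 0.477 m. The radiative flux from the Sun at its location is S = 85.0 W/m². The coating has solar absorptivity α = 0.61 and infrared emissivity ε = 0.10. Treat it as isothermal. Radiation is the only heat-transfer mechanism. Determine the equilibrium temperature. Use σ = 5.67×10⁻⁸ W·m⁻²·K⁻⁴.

At equilibrium, absorbed power = emitted power.
Absorbing cross-section = πr² = 0.7148 m²; emitting surface = 4πr² = 2.859 m² (ratio 4).
αS·A_cross = εσ·A_surf·T⁴  ⇒  T⁴ = αS/(ε·4σ).
T⁴ = 0.610·85.0/(0.10·4·5.67×10⁻⁸) = 2.286×10⁹ K⁴.
T = (2.286×10⁹)^(1/4).

T ≈ 219 K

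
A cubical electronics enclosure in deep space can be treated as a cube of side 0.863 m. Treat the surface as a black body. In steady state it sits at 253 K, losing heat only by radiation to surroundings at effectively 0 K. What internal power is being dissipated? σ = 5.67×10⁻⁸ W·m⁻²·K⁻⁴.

Steady state: P = εσA T⁴.
A = 6L² = 4.469 m²; T⁴ = (253)⁴ = 4.097×10⁹ K⁴.
P = 1.0 × 5.67×10⁻⁸ × 4.469 × 4.097×10⁹.

P ≈ 1040 W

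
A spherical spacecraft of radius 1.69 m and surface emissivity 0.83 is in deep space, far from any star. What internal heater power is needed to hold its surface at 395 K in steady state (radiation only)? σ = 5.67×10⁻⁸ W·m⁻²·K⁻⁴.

P = εσ·4πr²·T⁴.
4πr² = 35.89 m²; T⁴ = 2.434×10¹⁰ K⁴.
P = 0.83·5.67×10⁻⁸·35.89·2.434×10¹⁰.

P ≈ 41100 W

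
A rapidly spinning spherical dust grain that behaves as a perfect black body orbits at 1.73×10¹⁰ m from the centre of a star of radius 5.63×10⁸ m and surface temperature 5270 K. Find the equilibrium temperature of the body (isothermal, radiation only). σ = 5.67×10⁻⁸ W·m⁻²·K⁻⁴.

The star's surface emits σT_*⁴; at distance d the flux is S = σT_*⁴(R_*/d)².
S = 5.67×10⁻⁸·(5270)⁴·(5.63×10⁸/1.73×10¹⁰)² = 46320 W/m².
For an isothermal sphere T⁴ = (1−a)S/(4σ) = 2.042×10¹¹ K⁴.

T ≈ 672 K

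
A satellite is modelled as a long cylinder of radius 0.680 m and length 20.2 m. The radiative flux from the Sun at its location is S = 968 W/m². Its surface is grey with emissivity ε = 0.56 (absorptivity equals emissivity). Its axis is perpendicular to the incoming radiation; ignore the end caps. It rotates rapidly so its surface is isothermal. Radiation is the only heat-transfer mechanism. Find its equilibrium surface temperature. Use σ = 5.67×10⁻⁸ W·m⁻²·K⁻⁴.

At equilibrium, absorbed power = emitted power.
Absorbing cross-section = 2rL = 27.47 m²; emitting surface = 2πrL = 86.31 m² (ratio π).
εS·A_cross = εσ·A_surf·T⁴  ⇒  T⁴ = S/(πσ)   (ε cancels).
T⁴ = 968/(π·5.67×10⁻⁸) = 5.434×10⁹ K⁴.
T = (5.434×10⁹)^(1/4).

T ≈ 272 K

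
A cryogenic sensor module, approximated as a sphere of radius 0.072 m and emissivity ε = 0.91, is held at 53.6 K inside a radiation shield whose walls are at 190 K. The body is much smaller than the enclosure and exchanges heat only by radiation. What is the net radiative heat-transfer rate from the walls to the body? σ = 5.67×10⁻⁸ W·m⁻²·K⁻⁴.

P_net ≈ 4.35 W

For a small grey body in a large enclosure: P_net = εσA(T_body⁴ − T_wall⁴).
A = 4πr² = 0.06514 m²; T_body⁴ − T_wall⁴ = 8.254×10⁶ − 1.303×10⁹ = -1.295×10⁹ K⁴.
|P_net| = 0.91·5.67×10⁻⁸·0.06514·1.295×10⁹.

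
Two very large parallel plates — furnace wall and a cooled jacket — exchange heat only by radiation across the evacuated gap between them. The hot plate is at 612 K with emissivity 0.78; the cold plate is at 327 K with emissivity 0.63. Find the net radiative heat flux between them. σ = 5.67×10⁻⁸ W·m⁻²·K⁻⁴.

For two infinite grey parallel plates, q = σ(T₁⁴ − T₂⁴)/(1/ε₁ + 1/ε₂ − 1).
T₁⁴ − T₂⁴ = 1.403×10¹¹ − 1.143×10¹⁰ = 1.288×10¹¹ K⁴.
1/ε₁ + 1/ε₂ − 1 = 1.282 + 1.587 − 1 = 1.869.
q = 5.67×10⁻⁸ × 1.288×10¹¹ / 1.869.

q ≈ 3910 W/m²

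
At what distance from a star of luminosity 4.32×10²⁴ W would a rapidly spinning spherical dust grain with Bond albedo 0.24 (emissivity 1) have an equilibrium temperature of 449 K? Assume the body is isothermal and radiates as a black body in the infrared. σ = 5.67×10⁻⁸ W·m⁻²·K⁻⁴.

For an isothermal black-emitting sphere, (1−a)S·πr² = σ·4πr²·T⁴ ⇒ S = 4σT⁴/(1−a).
S = 4·5.67×10⁻⁸·(449)⁴/0.760 = 12130 W/m².
Flux falls as S = L/(4πd²), so d = √(L/(4πS)) = √(4.32×10²⁴/(4π·12130)).

d ≈ 5.32×10⁹ m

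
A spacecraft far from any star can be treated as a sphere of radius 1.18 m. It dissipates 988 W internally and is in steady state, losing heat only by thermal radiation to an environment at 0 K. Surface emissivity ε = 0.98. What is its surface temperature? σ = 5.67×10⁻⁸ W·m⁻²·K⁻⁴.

Steady state: internal power = radiated power, P = εσA T⁴.
Radiating area A = 4πr² = 17.50 m².
T⁴ = P/(εσA) = 988/(0.98·5.67×10⁻⁸·17.50) = 1.016×10⁹ K⁴.
T = (1.016×10⁹)^(1/4).

T ≈ 179 K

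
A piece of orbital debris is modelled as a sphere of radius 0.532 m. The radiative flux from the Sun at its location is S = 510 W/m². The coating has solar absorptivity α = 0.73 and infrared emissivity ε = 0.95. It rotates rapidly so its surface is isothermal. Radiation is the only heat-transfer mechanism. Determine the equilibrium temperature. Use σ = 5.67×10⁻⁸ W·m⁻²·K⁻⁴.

At equilibrium, absorbed power = emitted power.
Absorbing cross-section = πr² = 0.8891 m²; emitting surface = 4πr² = 3.557 m² (ratio 4).
αS·A_cross = εσ·A_surf·T⁴  ⇒  T⁴ = αS/(ε·4σ).
T⁴ = 0.730·510/(0.95·4·5.67×10⁻⁸) = 1.728×10⁹ K⁴.
T = (1.728×10⁹)^(1/4).

T ≈ 204 K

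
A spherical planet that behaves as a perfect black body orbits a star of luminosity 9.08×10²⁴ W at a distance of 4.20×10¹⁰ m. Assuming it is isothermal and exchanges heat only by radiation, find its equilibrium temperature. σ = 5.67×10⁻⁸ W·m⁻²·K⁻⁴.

First find the stellar flux at distance d: S = L/(4πd²) = 9.08×10²⁴/(4π·(4.20×10¹⁰)²) = 409.6 W/m².
For an isothermal sphere, absorbed (1−a)S·πr² = emitted σ·4πr²·T⁴, so T⁴ = (1−a)S/(4σ).
T⁴ = 1.00·409.6/(4·5.67×10⁻⁸) = 1.806×10⁹ K⁴.

T ≈ 206 K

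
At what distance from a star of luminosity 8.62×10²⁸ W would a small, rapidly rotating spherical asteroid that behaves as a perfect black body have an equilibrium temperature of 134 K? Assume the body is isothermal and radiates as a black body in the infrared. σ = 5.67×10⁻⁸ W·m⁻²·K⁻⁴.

For an isothermal black-emitting sphere, (1−a)S·πr² = σ·4πr²·T⁴ ⇒ S = 4σT⁴/(1−a).
S = 4·5.67×10⁻⁸·(134)⁴/1.00 = 73.12 W/m².
Flux falls as S = L/(4πd²), so d = √(L/(4πS)) = √(8.62×10²⁸/(4π·73.12)).

d ≈ 9.69×10¹² m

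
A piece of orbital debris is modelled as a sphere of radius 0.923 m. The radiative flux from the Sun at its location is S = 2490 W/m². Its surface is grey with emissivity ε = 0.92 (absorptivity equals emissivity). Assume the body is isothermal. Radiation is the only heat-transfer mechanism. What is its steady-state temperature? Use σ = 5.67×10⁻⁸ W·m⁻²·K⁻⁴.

T ≈ 324 K

At equilibrium, absorbed power = emitted power.
Absorbing cross-section = πr² = 2.676 m²; emitting surface = 4πr² = 10.71 m² (ratio 4).
εS·A_cross = εσ·A_surf·T⁴  ⇒  T⁴ = S/(4σ)   (ε cancels).
T⁴ = 2490/(4·5.67×10⁻⁸) = 1.098×10¹⁰ K⁴.
T = (1.098×10¹⁰)^(1/4).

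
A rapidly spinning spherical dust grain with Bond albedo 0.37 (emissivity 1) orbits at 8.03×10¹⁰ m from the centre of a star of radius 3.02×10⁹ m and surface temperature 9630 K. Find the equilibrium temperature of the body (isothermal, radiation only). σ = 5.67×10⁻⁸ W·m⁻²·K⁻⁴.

The star's surface emits σT_*⁴; at distance d the flux is S = σT_*⁴(R_*/d)².
S = 5.67×10⁻⁸·(9630)⁴·(3.02×10⁹/8.03×10¹⁰)² = 6.897×10⁵ W/m².
For an isothermal sphere T⁴ = (1−a)S/(4σ) = 1.916×10¹² K⁴.

T ≈ 1180 K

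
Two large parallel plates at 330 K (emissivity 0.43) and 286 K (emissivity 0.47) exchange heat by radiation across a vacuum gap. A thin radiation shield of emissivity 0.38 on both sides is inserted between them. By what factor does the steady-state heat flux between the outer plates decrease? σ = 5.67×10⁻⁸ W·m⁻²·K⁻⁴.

factor ≈ 2.23

Without shield: q₀ = σΔ(T⁴)/(1/ε₁+1/ε₂−1) with denominator 3.453.
With shield the two gaps are in series; the resistances add: (1/ε₁+1/ε_s−1)+(1/ε_s+1/ε₂−1) = 3.957+3.759 = 7.716.
Heat-flux ratio q₀/q = 7.716/3.453.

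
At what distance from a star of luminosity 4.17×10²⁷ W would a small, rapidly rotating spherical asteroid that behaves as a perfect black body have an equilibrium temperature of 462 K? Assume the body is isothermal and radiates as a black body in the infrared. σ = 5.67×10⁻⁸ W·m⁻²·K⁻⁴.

For an isothermal black-emitting sphere, (1−a)S·πr² = σ·4πr²·T⁴ ⇒ S = 4σT⁴/(1−a).
S = 4·5.67×10⁻⁸·(462)⁴/1.00 = 10330 W/m².
Flux falls as S = L/(4πd²), so d = √(L/(4πS)) = √(4.17×10²⁷/(4π·10330)).

d ≈ 1.79×10¹¹ m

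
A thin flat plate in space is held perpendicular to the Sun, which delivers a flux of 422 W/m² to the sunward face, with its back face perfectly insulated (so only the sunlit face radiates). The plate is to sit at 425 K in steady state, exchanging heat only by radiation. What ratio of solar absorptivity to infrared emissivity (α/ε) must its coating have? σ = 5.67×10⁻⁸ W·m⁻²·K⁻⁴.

α/ε ≈ 4.38

Balance: αS·A = εσ·1A·T⁴ ⇒ α/ε = σT⁴/S.
α/ε = 5.67×10⁻⁸·(425)⁴/422 = 5.67×10⁻⁸·3.263×10¹⁰/422.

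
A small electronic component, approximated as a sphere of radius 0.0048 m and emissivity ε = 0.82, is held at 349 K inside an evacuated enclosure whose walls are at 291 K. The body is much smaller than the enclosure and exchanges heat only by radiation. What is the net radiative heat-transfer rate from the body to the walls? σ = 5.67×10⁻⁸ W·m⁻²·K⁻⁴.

P_net ≈ 0.103 W

For a small grey body in a large enclosure: P_net = εσA(T_body⁴ − T_wall⁴).
A = 4πr² = 2.895×10⁻⁴ m²; T_body⁴ − T_wall⁴ = 1.484×10¹⁰ − 7.171×10⁹ = 7.665×10⁹ K⁴.
|P_net| = 0.82·5.67×10⁻⁸·2.895×10⁻⁴·7.665×10⁹.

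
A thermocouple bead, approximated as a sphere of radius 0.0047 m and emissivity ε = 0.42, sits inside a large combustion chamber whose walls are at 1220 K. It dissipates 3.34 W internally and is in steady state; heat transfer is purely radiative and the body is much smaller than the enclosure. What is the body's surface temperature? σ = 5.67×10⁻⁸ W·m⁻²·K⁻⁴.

T ≈ 1280 K

For a small grey body in a large enclosure, net radiated power = εσA(T⁴ − T_w⁴).
Steady state: P = εσA(T⁴ − T_w⁴) with A = 4πr² = 2.776×10⁻⁴ m².
T⁴ = P/(εσA) + T_w⁴ = 3.34/(0.42·5.67×10⁻⁸·2.776×10⁻⁴) + (1220)⁴
    = 5.053×10¹¹ + 2.215×10¹² = 2.721×10¹² K⁴.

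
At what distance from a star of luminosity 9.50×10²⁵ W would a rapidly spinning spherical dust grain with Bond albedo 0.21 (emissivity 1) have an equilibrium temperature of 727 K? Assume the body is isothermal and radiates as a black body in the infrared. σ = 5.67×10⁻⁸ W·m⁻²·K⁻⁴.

For an isothermal black-emitting sphere, (1−a)S·πr² = σ·4πr²·T⁴ ⇒ S = 4σT⁴/(1−a).
S = 4·5.67×10⁻⁸·(727)⁴/0.790 = 80200 W/m².
Flux falls as S = L/(4πd²), so d = √(L/(4πS)) = √(9.50×10²⁵/(4π·80200)).

d ≈ 9.71×10⁹ m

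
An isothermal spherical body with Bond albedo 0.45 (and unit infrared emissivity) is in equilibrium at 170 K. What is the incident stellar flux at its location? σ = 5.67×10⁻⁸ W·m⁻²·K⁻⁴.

S ≈ 344 W/m²

(1−a)S·πr² = σ·4πr²·T⁴ ⇒ S = 4σT⁴/(1−a).
S = 4·5.67×10⁻⁸·8.352×10⁸/0.550.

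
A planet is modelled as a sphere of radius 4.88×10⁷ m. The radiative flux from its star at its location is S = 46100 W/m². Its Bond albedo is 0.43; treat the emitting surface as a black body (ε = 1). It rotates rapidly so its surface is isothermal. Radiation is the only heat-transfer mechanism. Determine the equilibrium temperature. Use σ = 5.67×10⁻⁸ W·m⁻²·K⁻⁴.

At equilibrium, absorbed power = emitted power.
Absorbing cross-section = πr² = 7.482×10¹⁵ m²; emitting surface = 4πr² = 2.993×10¹⁶ m² (ratio 4).
(1−a)S·A_cross = εσ·A_surf·T⁴  ⇒  T⁴ = (1−a)S/(4σ).
T⁴ = 0.570·46100/(4·5.67×10⁻⁸) = 1.159×10¹¹ K⁴.
T = (1.159×10¹¹)^(1/4).

T ≈ 583 K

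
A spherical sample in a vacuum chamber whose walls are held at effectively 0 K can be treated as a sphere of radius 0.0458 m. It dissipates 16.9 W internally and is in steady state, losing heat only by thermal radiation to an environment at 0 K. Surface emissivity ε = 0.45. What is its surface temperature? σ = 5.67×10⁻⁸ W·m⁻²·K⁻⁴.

T ≈ 398 K

Steady state: internal power = radiated power, P = εσA T⁴.
Radiating area A = 4πr² = 0.02636 m².
T⁴ = P/(εσA) = 16.9/(0.45·5.67×10⁻⁸·0.02636) = 2.513×10¹⁰ K⁴.
T = (2.513×10¹⁰)^(1/4).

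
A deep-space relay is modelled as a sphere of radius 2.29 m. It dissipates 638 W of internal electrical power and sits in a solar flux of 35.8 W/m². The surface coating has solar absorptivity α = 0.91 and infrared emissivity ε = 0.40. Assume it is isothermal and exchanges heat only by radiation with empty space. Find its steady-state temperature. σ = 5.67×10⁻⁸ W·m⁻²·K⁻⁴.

T ≈ 167 K

At steady state, absorbed solar power + internal power = radiated power.
Absorbed: α·S·A_cross = 0.91·35.8·16.47 = 536.7 W (cross-section πr²).
Total input = 536.7 + 638 = 1175 W.
Radiated: εσ·A_surf·T⁴ with A_surf = 4πr² = 65.90 m².
T⁴ = 1175/(0.40·5.67×10⁻⁸·65.90) = 7.860×10⁸ K⁴.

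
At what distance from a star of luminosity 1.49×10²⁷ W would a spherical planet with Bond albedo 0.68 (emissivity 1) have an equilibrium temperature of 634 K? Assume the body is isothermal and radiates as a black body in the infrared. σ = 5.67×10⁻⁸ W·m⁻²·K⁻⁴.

d ≈ 3.22×10¹⁰ m

For an isothermal black-emitting sphere, (1−a)S·πr² = σ·4πr²·T⁴ ⇒ S = 4σT⁴/(1−a).
S = 4·5.67×10⁻⁸·(634)⁴/0.320 = 1.145×10⁵ W/m².
Flux falls as S = L/(4πd²), so d = √(L/(4πS)) = √(1.49×10²⁷/(4π·1.145×10⁵)).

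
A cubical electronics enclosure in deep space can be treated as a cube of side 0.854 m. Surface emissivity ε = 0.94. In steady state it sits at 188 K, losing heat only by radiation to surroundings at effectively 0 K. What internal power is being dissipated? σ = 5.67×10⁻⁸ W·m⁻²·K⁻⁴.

Steady state: P = εσA T⁴.
A = 6L² = 4.376 m²; T⁴ = (188)⁴ = 1.249×10⁹ K⁴.
P = 0.94 × 5.67×10⁻⁸ × 4.376 × 1.249×10⁹.

P ≈ 291 W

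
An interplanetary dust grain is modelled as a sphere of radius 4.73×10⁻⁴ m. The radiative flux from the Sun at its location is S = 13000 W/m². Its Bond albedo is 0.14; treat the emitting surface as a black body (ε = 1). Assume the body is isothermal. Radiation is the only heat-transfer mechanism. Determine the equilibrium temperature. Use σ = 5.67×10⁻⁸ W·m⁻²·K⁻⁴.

At equilibrium, absorbed power = emitted power.
Absorbing cross-section = πr² = 7.029×10⁻⁷ m²; emitting surface = 4πr² = 2.811×10⁻⁶ m² (ratio 4).
(1−a)S·A_cross = εσ·A_surf·T⁴  ⇒  T⁴ = (1−a)S/(4σ).
T⁴ = 0.860·13000/(4·5.67×10⁻⁸) = 4.929×10¹⁰ K⁴.
T = (4.929×10¹⁰)^(1/4).

T ≈ 471 K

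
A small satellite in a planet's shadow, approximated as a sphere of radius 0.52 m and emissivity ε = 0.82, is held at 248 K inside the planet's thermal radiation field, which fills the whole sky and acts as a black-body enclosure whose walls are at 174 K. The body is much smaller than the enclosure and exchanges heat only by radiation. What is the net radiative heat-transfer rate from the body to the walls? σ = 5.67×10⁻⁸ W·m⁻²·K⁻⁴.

P_net ≈ 453 W

For a small grey body in a large enclosure: P_net = εσA(T_body⁴ − T_wall⁴).
A = 4πr² = 3.398 m²; T_body⁴ − T_wall⁴ = 3.783×10⁹ − 9.166×10⁸ = 2.866×10⁹ K⁴.
|P_net| = 0.82·5.67×10⁻⁸·3.398·2.866×10⁹.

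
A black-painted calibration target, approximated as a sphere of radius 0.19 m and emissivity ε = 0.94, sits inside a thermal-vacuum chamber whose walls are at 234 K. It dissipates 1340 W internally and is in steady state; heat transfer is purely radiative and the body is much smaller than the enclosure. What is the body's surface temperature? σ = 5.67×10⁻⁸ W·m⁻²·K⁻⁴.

T ≈ 492 K

For a small grey body in a large enclosure, net radiated power = εσA(T⁴ − T_w⁴).
Steady state: P = εσA(T⁴ − T_w⁴) with A = 4πr² = 0.4536 m².
T⁴ = P/(εσA) + T_w⁴ = 1340/(0.94·5.67×10⁻⁸·0.4536) + (234)⁴
    = 5.542×10¹⁰ + 2.998×10⁹ = 5.842×10¹⁰ K⁴.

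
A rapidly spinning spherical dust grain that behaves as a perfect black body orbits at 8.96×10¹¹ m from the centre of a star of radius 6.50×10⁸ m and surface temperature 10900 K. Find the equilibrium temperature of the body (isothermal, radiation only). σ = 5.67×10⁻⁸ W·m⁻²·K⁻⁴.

The star's surface emits σT_*⁴; at distance d the flux is S = σT_*⁴(R_*/d)².
S = 5.67×10⁻⁸·(10900)⁴·(6.50×10⁸/8.96×10¹¹)² = 421.2 W/m².
For an isothermal sphere T⁴ = (1−a)S/(4σ) = 1.857×10⁹ K⁴.

T ≈ 208 K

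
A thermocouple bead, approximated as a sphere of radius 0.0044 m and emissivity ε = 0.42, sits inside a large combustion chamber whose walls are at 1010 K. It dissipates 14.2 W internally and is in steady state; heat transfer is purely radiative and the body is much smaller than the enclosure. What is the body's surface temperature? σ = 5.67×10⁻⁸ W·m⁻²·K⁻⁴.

For a small grey body in a large enclosure, net radiated power = εσA(T⁴ − T_w⁴).
Steady state: P = εσA(T⁴ − T_w⁴) with A = 4πr² = 2.433×10⁻⁴ m².
T⁴ = P/(εσA) + T_w⁴ = 14.2/(0.42·5.67×10⁻⁸·2.433×10⁻⁴) + (1010)⁴
    = 2.451×10¹² + 1.041×10¹² = 3.492×10¹² K⁴.

T ≈ 1370 K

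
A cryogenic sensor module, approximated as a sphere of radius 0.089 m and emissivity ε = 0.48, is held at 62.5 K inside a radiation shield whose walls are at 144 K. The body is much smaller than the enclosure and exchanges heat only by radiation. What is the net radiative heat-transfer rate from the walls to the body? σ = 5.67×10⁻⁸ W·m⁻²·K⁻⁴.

For a small grey body in a large enclosure: P_net = εσA(T_body⁴ − T_wall⁴).
A = 4πr² = 0.09954 m²; T_body⁴ − T_wall⁴ = 1.526×10⁷ − 4.300×10⁸ = -4.147×10⁸ K⁴.
|P_net| = 0.48·5.67×10⁻⁸·0.09954·4.147×10⁸.

P_net ≈ 1.12 W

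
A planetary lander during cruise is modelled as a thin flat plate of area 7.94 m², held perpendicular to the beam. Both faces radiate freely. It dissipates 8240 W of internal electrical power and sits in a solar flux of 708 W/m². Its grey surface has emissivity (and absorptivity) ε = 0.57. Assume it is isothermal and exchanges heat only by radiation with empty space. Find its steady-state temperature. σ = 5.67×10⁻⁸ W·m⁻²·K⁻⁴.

T ≈ 386 K

At steady state, absorbed solar power + internal power = radiated power.
Absorbed: α·S·A_cross = 0.57·708·7.940 = 3204 W (cross-section A).
Total input = 3204 + 8240 = 11440 W.
Radiated: εσ·A_surf·T⁴ with A_surf = 2A = 15.88 m².
T⁴ = 11440/(0.57·5.67×10⁻⁸·15.88) = 2.230×10¹⁰ K⁴.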